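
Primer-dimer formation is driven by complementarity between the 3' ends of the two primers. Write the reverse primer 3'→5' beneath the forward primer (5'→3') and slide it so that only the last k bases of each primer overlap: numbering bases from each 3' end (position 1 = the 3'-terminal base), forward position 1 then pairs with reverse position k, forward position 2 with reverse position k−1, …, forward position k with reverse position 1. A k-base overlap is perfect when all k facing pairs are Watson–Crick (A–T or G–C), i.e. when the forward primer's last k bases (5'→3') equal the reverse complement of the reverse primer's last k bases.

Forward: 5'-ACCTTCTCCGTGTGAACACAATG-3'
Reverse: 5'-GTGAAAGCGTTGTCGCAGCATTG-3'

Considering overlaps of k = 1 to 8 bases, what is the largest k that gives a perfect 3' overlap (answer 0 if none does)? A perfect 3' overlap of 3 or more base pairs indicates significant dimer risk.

Longest perfect overlap: 5 complementary base pairs; significant dimer risk (threshold 3).

Last 8 bases (5'→3') — forward …ACACAATG, reverse …CAGCATTG.
Reverse complement of the reverse primer's last 8 bases: CAATGCTG; its first k bases are the reverse complement of the reverse primer's last k bases, so a perfect k-base overlap needs the forward primer's last k bases to equal them.
Comparing (forward last k vs required): k=1: G vs C ✗; k=2: TG vs CA ✗; k=3: ATG vs CAA ✗; k=4: AATG vs CAAT ✗; k=5: CAATG vs CAATG ✓; k=6: ACAATG vs CAATGC ✗; k=7: CACAATG vs CAATGCT ✗; k=8: ACACAATG vs CAATGCTG ✗.
Only k = 5 is perfect, so the longest perfect 3' overlap is 5.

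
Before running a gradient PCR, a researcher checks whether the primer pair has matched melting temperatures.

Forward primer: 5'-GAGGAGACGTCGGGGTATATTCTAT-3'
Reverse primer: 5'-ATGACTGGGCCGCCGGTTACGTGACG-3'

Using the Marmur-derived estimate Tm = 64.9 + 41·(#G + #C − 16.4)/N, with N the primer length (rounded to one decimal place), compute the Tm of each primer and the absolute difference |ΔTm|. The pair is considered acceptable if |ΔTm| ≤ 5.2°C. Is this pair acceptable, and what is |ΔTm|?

|ΔTm| = 8.1°C; the pair is not acceptable.

Forward: G+C = 12, N = 25 → Tm = 64.9 + 41·(12 − 16.4)/25 = 57.7°C.
Reverse: G+C = 17, N = 26 → Tm = 64.9 + 41·(17 − 16.4)/26 = 65.8°C.
|ΔTm| = |57.7 − 65.8| = 8.1°C, > 5.2°C.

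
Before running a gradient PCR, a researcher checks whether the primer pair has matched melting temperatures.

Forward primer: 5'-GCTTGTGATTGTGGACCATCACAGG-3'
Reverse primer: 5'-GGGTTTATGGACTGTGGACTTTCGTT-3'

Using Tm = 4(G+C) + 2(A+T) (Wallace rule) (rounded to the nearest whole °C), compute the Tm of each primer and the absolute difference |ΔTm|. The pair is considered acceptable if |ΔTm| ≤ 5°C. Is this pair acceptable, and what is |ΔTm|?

Forward: A=5 T=7 G=8 C=5 → Tm = 2·12 + 4·13 = 76°C.
Reverse: A=3 T=11 G=9 C=3 → Tm = 2·14 + 4·12 = 76°C.
|ΔTm| = |76 − 76| = 0°C, ≤ 5°C.

|ΔTm| = 0°C; the pair is acceptable.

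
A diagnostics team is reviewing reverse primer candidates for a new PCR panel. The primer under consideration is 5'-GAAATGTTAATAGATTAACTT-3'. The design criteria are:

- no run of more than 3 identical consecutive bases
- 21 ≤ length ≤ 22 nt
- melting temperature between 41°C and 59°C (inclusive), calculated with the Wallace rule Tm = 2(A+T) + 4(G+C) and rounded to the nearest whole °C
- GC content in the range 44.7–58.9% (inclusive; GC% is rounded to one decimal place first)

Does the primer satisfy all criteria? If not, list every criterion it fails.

Base counts: A=9, T=8, G=3, C=1 (length 21).
homopolymer run: longest run = 3 ✓
length: length 21 ✓
Tm: Tm = 2·17 + 4·4 = 50°C ✓
GC content: GC 4/21 = 19.0%, outside 44.7–58.9% ✗

Fails: GC content.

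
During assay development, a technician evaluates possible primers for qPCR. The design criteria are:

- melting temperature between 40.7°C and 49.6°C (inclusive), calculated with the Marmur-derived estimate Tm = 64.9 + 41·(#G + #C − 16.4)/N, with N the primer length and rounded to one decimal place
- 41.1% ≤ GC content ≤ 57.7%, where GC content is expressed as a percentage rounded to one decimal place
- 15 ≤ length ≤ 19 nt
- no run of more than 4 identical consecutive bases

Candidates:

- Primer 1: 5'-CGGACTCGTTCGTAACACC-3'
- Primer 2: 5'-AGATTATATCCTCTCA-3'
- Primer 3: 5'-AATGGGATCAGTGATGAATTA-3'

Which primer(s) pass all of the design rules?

Primer 1 (19 nt, A=4 T=4 G=4 C=7): Tm = 64.9 + 41·(11 − 16.4)/19 = 53.2°C, outside 40.7–49.6°C ✗; GC 11/19 = 57.9%, outside 41.1–57.7% ✗; length 19 ✓; longest run = 2 ✓ — fails.
Primer 2 (16 nt, A=5 T=6 G=1 C=4): Tm = 64.9 + 41·(5 − 16.4)/16 = 35.7°C, outside 40.7–49.6°C ✗; GC 5/16 = 31.3%, outside 41.1–57.7% ✗; length 16 ✓; longest run = 2 ✓ — fails.
Primer 3 (21 nt, A=8 T=6 G=6 C=1): Tm = 64.9 + 41·(7 − 16.4)/21 = 46.5°C ✓; GC 7/21 = 33.3%, outside 41.1–57.7% ✗; length 21, outside 15–19 ✗; longest run = 3 ✓ — fails.

None of the candidates satisfy all criteria.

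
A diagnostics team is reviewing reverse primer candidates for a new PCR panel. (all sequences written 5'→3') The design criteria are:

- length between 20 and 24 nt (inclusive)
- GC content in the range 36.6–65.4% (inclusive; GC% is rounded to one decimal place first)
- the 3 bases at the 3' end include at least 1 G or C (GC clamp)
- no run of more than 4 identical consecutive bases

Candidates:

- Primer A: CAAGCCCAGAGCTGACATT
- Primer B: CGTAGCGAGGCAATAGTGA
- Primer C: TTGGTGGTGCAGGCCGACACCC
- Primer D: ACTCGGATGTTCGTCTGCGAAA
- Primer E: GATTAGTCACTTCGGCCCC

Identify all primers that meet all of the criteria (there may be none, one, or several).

Primer A (19 nt, A=6 T=3 G=4 C=6): length 19, outside 20–24 ✗; GC 10/19 = 52.6% ✓; 3' end ATT has 0 G/C, need ≥1 ✗; longest run = 3 ✓ — fails.
Primer B (19 nt, A=6 T=3 G=7 C=3): length 19, outside 20–24 ✗; GC 10/19 = 52.6% ✓; 3' end TGA has 1 G/C ✓; longest run = 2 ✓ — fails.
Primer C (22 nt, A=3 T=4 G=8 C=7): length 22 ✓; GC 15/22 = 68.2%, outside 36.6–65.4% ✗; 3' end CCC has 3 G/C ✓; longest run = 3 ✓ — fails.
Primer D (22 nt, A=5 T=6 G=6 C=5): length 22 ✓; GC 11/22 = 50.0% ✓; 3' end AAA has 0 G/C, need ≥1 ✗; longest run = 3 ✓ — fails.
Primer E (19 nt, A=3 T=5 G=4 C=7): length 19, outside 20–24 ✗; GC 11/19 = 57.9% ✓; 3' end CCC has 3 G/C ✓; longest run = 4 ✓ — fails.

None of the candidates satisfy all criteria.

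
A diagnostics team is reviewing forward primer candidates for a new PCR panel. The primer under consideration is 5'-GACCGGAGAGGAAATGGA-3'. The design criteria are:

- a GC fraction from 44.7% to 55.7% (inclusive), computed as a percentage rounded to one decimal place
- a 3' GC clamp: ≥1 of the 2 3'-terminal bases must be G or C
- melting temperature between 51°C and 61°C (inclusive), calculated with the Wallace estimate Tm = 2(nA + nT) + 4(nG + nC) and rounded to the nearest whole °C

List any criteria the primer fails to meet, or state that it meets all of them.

Base counts: A=7, T=1, G=8, C=2 (length 18).
GC content: GC 10/18 = 55.6% ✓
GC clamp: 3' end GA has 1 G/C ✓
Tm: Tm = 2·8 + 4·10 = 56°C ✓

Meets all criteria.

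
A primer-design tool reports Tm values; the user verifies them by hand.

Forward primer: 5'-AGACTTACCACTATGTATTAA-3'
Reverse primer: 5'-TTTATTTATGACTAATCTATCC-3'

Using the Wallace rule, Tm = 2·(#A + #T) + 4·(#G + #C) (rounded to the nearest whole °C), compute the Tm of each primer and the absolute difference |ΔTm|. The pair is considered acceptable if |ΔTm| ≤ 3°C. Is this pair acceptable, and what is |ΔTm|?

|ΔTm| = 0°C; the pair is acceptable.

Forward: A=8 T=7 G=2 C=4 → Tm = 2·15 + 4·6 = 54°C.
Reverse: A=6 T=11 G=1 C=4 → Tm = 2·17 + 4·5 = 54°C.
|ΔTm| = |54 − 54| = 0°C, ≤ 3°C.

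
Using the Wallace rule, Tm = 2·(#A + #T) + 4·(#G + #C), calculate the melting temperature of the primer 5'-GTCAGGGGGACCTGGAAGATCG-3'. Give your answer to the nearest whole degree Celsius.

72°C

Base counts: A=5, T=3, G=10, C=4 (length 22).
Tm = 2·(5+3) + 4·(10+4) = 2·8 + 4·14 = 16 + 56 = 72°C.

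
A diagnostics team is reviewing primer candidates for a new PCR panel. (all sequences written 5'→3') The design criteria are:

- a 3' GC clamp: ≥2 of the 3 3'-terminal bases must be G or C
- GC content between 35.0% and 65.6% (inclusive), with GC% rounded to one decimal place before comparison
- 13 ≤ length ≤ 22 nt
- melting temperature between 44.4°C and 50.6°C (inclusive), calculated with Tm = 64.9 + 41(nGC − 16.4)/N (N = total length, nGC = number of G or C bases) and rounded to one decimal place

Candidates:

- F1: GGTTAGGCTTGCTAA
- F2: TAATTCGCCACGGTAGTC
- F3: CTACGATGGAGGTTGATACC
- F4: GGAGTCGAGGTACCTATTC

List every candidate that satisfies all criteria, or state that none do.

F2 only.

F1 (15 nt, A=3 T=5 G=5 C=2): 3' end TAA has 0 G/C, need ≥2 ✗; GC 7/15 = 46.7% ✓; length 15 ✓; Tm = 64.9 + 41·(7 − 16.4)/15 = 39.2°C, outside 44.4–50.6°C ✗ — fails.
F2 (18 nt, A=4 T=5 G=4 C=5): 3' end GTC has 2 G/C ✓; GC 9/18 = 50.0% ✓; length 18 ✓; Tm = 64.9 + 41·(9 − 16.4)/18 = 48.0°C ✓ — passes.
F3 (20 nt, A=5 T=5 G=6 C=4): 3' end ACC has 2 G/C ✓; GC 10/20 = 50.0% ✓; length 20 ✓; Tm = 64.9 + 41·(10 − 16.4)/20 = 51.8°C, outside 44.4–50.6°C ✗ — fails.
F4 (19 nt, A=4 T=5 G=6 C=4): 3' end TTC has 1 G/C, need ≥2 ✗; GC 10/19 = 52.6% ✓; length 19 ✓; Tm = 64.9 + 41·(10 − 16.4)/19 = 51.1°C, outside 44.4–50.6°C ✗ — fails.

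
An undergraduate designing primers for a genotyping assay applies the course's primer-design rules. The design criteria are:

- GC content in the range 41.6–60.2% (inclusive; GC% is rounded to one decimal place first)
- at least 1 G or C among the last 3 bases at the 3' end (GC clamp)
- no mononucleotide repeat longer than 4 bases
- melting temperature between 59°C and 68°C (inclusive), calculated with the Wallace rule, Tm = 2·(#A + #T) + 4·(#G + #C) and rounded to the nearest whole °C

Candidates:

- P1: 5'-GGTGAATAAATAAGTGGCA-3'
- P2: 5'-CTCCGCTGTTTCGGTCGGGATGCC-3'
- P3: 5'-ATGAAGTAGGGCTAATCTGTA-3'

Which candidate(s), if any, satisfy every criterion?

P1 (19 nt, A=8 T=4 G=6 C=1): GC 7/19 = 36.8%, outside 41.6–60.2% ✗; 3' end GCA has 2 G/C ✓; longest run = 3 ✓; Tm = 2·12 + 4·7 = 52°C, outside 59–68°C ✗ — fails.
P2 (24 nt, A=1 T=7 G=8 C=8): GC 16/24 = 66.7%, outside 41.6–60.2% ✗; 3' end GCC has 3 G/C ✓; longest run = 3 ✓; Tm = 2·8 + 4·16 = 80°C, outside 59–68°C ✗ — fails.
P3 (21 nt, A=7 T=6 G=6 C=2): GC 8/21 = 38.1%, outside 41.6–60.2% ✗; 3' end GTA has 1 G/C ✓; longest run = 3 ✓; Tm = 2·13 + 4·8 = 58°C, outside 59–68°C ✗ — fails.

None of the candidates satisfy all criteria.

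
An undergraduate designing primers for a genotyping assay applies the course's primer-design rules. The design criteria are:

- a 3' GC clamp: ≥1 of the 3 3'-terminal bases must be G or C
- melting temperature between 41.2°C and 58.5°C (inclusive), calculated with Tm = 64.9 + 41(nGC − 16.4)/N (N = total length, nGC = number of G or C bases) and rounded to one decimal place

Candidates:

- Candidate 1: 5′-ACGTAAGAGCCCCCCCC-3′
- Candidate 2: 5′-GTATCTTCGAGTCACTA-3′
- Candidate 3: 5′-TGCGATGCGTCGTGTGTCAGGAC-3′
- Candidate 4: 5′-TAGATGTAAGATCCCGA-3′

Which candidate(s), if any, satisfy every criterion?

Candidate 1, Candidate 2 and Candidate 4.

Candidate 1 (17 nt, A=4 T=1 G=3 C=9): 3' end CCC has 3 G/C ✓; Tm = 64.9 + 41·(12 − 16.4)/17 = 54.3°C ✓ — passes.
Candidate 2 (17 nt, A=4 T=6 G=3 C=4): 3' end CTA has 1 G/C ✓; Tm = 64.9 + 41·(7 − 16.4)/17 = 42.2°C ✓ — passes.
Candidate 3 (23 nt, A=3 T=6 G=9 C=5): 3' end GAC has 2 G/C ✓; Tm = 64.9 + 41·(14 − 16.4)/23 = 60.6°C, outside 41.2–58.5°C ✗ — fails.
Candidate 4 (17 nt, A=6 T=4 G=4 C=3): 3' end CGA has 2 G/C ✓; Tm = 64.9 + 41·(7 − 16.4)/17 = 42.2°C ✓ — passes.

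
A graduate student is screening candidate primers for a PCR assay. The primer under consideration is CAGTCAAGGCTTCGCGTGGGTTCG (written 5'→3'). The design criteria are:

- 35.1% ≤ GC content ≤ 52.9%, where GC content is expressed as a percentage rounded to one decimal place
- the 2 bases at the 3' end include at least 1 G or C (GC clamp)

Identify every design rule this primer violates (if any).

Fails: GC content.

Base counts: A=3, T=6, G=9, C=6 (length 24).
GC content: GC 15/24 = 62.5%, outside 35.1–52.9% ✗
GC clamp: 3' end CG has 2 G/C ✓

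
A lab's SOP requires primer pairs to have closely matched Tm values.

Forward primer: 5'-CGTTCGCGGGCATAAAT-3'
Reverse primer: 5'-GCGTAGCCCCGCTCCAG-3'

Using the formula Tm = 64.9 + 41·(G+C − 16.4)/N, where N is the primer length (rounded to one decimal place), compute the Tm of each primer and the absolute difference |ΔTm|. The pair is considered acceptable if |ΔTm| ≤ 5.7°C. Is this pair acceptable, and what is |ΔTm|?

Forward: G+C = 9, N = 17 → Tm = 64.9 + 41·(9 − 16.4)/17 = 47.1°C.
Reverse: G+C = 13, N = 17 → Tm = 64.9 + 41·(13 − 16.4)/17 = 56.7°C.
|ΔTm| = |47.1 − 56.7| = 9.6°C, > 5.7°C.

|ΔTm| = 9.6°C; the pair is not acceptable.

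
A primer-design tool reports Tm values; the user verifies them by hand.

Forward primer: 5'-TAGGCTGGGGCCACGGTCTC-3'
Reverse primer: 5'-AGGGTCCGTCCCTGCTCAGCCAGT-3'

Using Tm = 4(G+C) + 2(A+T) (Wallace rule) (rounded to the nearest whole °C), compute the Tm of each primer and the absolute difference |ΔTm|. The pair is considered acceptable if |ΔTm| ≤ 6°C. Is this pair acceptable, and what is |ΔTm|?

|ΔTm| = 12°C; the pair is not acceptable.

Forward: A=2 T=4 G=8 C=6 → Tm = 2·6 + 4·14 = 68°C.
Reverse: A=3 T=5 G=7 C=9 → Tm = 2·8 + 4·16 = 80°C.
|ΔTm| = |68 − 80| = 12°C, > 6°C.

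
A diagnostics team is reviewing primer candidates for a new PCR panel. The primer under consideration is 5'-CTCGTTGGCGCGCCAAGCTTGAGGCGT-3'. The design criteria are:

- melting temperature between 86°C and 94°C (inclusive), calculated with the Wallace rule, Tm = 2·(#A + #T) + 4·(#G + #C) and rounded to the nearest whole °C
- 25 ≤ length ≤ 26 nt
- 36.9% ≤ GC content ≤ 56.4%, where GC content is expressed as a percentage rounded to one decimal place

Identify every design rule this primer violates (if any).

Base counts: A=3, T=6, G=10, C=8 (length 27).
Tm: Tm = 2·9 + 4·18 = 90°C ✓
length: length 27, outside 25–26 ✗
GC content: GC 18/27 = 66.7%, outside 36.9–56.4% ✗

Fails: length, GC content.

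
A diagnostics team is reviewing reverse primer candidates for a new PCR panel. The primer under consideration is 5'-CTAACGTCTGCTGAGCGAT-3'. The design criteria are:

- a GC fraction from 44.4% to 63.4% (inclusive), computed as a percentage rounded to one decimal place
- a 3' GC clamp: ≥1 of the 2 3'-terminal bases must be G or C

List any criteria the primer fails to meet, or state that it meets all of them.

Base counts: A=4, T=5, G=5, C=5 (length 19).
GC content: GC 10/19 = 52.6% ✓
GC clamp: 3' end AT has 0 G/C, need ≥1 ✗

Fails: GC clamp.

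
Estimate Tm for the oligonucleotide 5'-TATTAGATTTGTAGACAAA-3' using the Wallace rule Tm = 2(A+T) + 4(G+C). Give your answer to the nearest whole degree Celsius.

46°C

Base counts: A=8, T=7, G=3, C=1 (length 19).
Tm = 2·(8+7) + 4·(3+1) = 2·15 + 4·4 = 30 + 16 = 46°C.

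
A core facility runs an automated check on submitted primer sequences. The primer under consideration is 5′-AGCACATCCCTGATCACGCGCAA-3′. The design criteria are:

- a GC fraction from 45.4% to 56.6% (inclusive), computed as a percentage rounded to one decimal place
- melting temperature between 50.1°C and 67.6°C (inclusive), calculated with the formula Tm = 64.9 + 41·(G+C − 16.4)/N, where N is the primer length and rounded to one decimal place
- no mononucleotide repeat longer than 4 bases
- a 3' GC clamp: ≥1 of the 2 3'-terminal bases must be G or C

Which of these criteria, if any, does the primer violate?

Base counts: A=7, T=3, G=4, C=9 (length 23).
GC content: GC 13/23 = 56.5% ✓
Tm: Tm = 64.9 + 41·(13 − 16.4)/23 = 58.8°C ✓
homopolymer run: longest run = 3 ✓
GC clamp: 3' end AA has 0 G/C, need ≥1 ✗

Fails: GC clamp.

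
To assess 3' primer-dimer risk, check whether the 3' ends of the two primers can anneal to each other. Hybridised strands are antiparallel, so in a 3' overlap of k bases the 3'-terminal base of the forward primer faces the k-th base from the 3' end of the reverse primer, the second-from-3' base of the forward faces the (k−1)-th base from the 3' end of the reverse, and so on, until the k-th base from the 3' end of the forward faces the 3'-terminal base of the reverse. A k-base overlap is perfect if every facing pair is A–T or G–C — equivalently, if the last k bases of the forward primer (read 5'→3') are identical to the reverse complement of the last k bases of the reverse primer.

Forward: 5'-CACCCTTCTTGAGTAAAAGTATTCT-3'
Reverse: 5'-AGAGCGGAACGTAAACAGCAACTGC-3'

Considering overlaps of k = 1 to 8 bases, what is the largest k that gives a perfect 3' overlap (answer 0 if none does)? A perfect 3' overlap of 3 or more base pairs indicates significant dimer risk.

Last 8 bases (5'→3') — forward …AGTATTCT, reverse …GCAACTGC.
Reverse complement of the reverse primer's last 8 bases: GCAGTTGC; its first k bases are the reverse complement of the reverse primer's last k bases, so a perfect k-base overlap needs the forward primer's last k bases to equal them.
Comparing (forward last k vs required): k=1: T vs G ✗; k=2: CT vs GC ✗; k=3: TCT vs GCA ✗; k=4: TTCT vs GCAG ✗; k=5: ATTCT vs GCAGT ✗; k=6: TATTCT vs GCAGTT ✗; k=7: GTATTCT vs GCAGTTG ✗; k=8: AGTATTCT vs GCAGTTGC ✗.
No overlap length from 1 to 8 is perfect, so the longest perfect 3' overlap is 0.

Longest perfect overlap: 0 complementary base pairs; below the dimer-risk threshold (threshold 3).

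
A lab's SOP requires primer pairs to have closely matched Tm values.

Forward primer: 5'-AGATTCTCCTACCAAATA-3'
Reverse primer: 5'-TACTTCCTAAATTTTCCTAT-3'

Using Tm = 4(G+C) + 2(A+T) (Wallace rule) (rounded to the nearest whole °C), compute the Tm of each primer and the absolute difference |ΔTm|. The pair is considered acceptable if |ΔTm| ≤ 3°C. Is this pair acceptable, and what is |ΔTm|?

|ΔTm| = 2°C; the pair is acceptable.

Forward: A=7 T=5 G=1 C=5 → Tm = 2·12 + 4·6 = 48°C.
Reverse: A=5 T=10 G=0 C=5 → Tm = 2·15 + 4·5 = 50°C.
|ΔTm| = |48 − 50| = 2°C, ≤ 3°C.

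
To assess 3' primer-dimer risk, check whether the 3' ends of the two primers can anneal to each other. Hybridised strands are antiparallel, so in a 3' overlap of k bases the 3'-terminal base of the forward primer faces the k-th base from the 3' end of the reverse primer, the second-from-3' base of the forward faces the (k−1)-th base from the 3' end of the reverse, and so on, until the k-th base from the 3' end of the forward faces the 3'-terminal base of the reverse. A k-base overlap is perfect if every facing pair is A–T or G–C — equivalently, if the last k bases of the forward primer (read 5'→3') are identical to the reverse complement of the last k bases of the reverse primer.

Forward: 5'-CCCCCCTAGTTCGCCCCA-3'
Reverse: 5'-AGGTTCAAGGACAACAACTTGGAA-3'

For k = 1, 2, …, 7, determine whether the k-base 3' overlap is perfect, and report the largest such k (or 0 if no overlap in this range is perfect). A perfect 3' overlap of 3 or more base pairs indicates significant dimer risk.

Longest perfect overlap: 0 complementary base pairs; below the dimer-risk threshold (threshold 3).

Last 7 bases (5'→3') — forward …CGCCCCA, reverse …CTTGGAA.
Reverse complement of the reverse primer's last 7 bases: TTCCAAG; its first k bases are the reverse complement of the reverse primer's last k bases, so a perfect k-base overlap needs the forward primer's last k bases to equal them.
Comparing (forward last k vs required): k=1: A vs T ✗; k=2: CA vs TT ✗; k=3: CCA vs TTC ✗; k=4: CCCA vs TTCC ✗; k=5: CCCCA vs TTCCA ✗; k=6: GCCCCA vs TTCCAA ✗; k=7: CGCCCCA vs TTCCAAG ✗.
No overlap length from 1 to 7 is perfect, so the longest perfect 3' overlap is 0.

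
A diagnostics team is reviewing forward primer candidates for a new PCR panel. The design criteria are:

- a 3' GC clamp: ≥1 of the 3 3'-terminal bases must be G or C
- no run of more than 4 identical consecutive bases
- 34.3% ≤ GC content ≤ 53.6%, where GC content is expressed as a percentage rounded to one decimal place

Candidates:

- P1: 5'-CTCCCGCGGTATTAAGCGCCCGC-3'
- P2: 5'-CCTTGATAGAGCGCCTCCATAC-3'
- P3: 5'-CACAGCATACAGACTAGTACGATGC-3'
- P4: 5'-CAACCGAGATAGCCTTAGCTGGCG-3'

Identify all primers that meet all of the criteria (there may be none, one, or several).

P3 only.

P1 (23 nt, A=3 T=4 G=6 C=10): 3' end CGC has 3 G/C ✓; longest run = 3 ✓; GC 16/23 = 69.6%, outside 34.3–53.6% ✗ — fails.
P2 (22 nt, A=5 T=5 G=4 C=8): 3' end TAC has 1 G/C ✓; longest run = 2 ✓; GC 12/22 = 54.5%, outside 34.3–53.6% ✗ — fails.
P3 (25 nt, A=9 T=4 G=5 C=7): 3' end TGC has 2 G/C ✓; longest run = 1 ✓; GC 12/25 = 48.0% ✓ — passes.
P4 (24 nt, A=6 T=4 G=7 C=7): 3' end GCG has 3 G/C ✓; longest run = 2 ✓; GC 14/24 = 58.3%, outside 34.3–53.6% ✗ — fails.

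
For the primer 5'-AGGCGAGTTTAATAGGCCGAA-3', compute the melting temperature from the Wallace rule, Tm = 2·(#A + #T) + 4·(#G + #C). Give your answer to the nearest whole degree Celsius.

Base counts: A=7, T=4, G=7, C=3 (length 21).
Tm = 2·(7+4) + 4·(7+3) = 2·11 + 4·10 = 22 + 40 = 62°C.

62°C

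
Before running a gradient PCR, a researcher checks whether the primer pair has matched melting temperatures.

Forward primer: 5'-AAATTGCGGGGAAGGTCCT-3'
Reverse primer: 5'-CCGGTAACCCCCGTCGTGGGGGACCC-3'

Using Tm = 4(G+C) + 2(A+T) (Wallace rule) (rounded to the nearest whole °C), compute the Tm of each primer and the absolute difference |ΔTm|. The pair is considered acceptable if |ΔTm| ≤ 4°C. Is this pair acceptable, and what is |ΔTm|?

|ΔTm| = 34°C; the pair is not acceptable.

Forward: A=5 T=4 G=7 C=3 → Tm = 2·9 + 4·10 = 58°C.
Reverse: A=3 T=3 G=9 C=11 → Tm = 2·6 + 4·20 = 92°C.
|ΔTm| = |58 − 92| = 34°C, > 4°C.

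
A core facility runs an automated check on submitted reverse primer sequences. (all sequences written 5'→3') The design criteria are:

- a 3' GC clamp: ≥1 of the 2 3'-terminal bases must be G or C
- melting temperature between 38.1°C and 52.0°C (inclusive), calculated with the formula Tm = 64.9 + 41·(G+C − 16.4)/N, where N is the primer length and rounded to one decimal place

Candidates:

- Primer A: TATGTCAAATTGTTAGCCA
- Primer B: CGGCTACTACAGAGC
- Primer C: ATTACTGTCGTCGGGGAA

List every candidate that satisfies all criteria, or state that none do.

Primer A (19 nt, A=6 T=7 G=3 C=3): 3' end CA has 1 G/C ✓; Tm = 64.9 + 41·(6 − 16.4)/19 = 42.5°C ✓ — passes.
Primer B (15 nt, A=4 T=2 G=4 C=5): 3' end GC has 2 G/C ✓; Tm = 64.9 + 41·(9 − 16.4)/15 = 44.7°C ✓ — passes.
Primer C (18 nt, A=4 T=5 G=6 C=3): 3' end AA has 0 G/C, need ≥1 ✗; Tm = 64.9 + 41·(9 − 16.4)/18 = 48.0°C ✓ — fails.

Primer A and Primer B.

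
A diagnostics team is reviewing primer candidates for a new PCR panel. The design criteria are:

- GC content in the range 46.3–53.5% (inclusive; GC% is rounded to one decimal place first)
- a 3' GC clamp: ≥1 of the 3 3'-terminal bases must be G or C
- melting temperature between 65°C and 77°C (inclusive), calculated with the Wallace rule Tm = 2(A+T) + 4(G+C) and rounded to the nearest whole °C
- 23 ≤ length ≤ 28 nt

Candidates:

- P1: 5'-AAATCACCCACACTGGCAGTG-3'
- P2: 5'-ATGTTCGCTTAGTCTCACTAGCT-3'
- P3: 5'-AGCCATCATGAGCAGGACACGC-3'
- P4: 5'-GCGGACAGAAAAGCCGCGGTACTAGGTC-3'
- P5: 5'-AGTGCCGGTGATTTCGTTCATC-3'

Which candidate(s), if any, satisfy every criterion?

P1 (21 nt, A=7 T=3 G=4 C=7): GC 11/21 = 52.4% ✓; 3' end GTG has 2 G/C ✓; Tm = 2·10 + 4·11 = 64°C, outside 65–77°C ✗; length 21, outside 23–28 ✗ — fails.
P2 (23 nt, A=4 T=9 G=4 C=6): GC 10/23 = 43.5%, outside 46.3–53.5% ✗; 3' end GCT has 2 G/C ✓; Tm = 2·13 + 4·10 = 66°C ✓; length 23 ✓ — fails.
P3 (22 nt, A=7 T=2 G=6 C=7): GC 13/22 = 59.1%, outside 46.3–53.5% ✗; 3' end CGC has 3 G/C ✓; Tm = 2·9 + 4·13 = 70°C ✓; length 22, outside 23–28 ✗ — fails.
P4 (28 nt, A=8 T=3 G=10 C=7): GC 17/28 = 60.7%, outside 46.3–53.5% ✗; 3' end GTC has 2 G/C ✓; Tm = 2·11 + 4·17 = 90°C, outside 65–77°C ✗; length 28 ✓ — fails.
P5 (22 nt, A=3 T=8 G=6 C=5): GC 11/22 = 50.0% ✓; 3' end ATC has 1 G/C ✓; Tm = 2·11 + 4·11 = 66°C ✓; length 22, outside 23–28 ✗ — fails.

None of the candidates satisfy all criteria.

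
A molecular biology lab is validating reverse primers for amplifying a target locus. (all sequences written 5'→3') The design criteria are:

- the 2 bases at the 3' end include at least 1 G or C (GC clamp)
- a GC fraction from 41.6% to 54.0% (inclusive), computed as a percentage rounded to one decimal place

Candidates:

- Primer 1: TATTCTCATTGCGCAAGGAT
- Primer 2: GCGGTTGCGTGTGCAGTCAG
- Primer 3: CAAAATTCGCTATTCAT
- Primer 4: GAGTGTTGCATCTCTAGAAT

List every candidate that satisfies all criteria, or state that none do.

None of the candidates satisfy all criteria.

Primer 1 (20 nt, A=5 T=7 G=4 C=4): 3' end AT has 0 G/C, need ≥1 ✗; GC 8/20 = 40.0%, outside 41.6–54.0% ✗ — fails.
Primer 2 (20 nt, A=2 T=5 G=9 C=4): 3' end AG has 1 G/C ✓; GC 13/20 = 65.0%, outside 41.6–54.0% ✗ — fails.
Primer 3 (17 nt, A=6 T=6 G=1 C=4): 3' end AT has 0 G/C, need ≥1 ✗; GC 5/17 = 29.4%, outside 41.6–54.0% ✗ — fails.
Primer 4 (20 nt, A=5 T=7 G=5 C=3): 3' end AT has 0 G/C, need ≥1 ✗; GC 8/20 = 40.0%, outside 41.6–54.0% ✗ — fails.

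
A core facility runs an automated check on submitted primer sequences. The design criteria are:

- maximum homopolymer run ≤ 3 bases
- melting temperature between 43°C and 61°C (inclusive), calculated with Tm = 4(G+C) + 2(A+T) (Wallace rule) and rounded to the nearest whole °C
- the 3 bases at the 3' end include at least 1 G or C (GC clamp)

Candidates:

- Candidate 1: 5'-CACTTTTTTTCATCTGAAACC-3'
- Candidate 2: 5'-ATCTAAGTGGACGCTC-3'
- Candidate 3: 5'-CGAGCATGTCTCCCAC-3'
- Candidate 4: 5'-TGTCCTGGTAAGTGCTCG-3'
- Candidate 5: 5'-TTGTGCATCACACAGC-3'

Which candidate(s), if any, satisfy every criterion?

Candidate 1 (21 nt, A=5 T=9 G=1 C=6): longest run = 7, exceeds 3 ✗; Tm = 2·14 + 4·7 = 56°C ✓; 3' end ACC has 2 G/C ✓ — fails.
Candidate 2 (16 nt, A=4 T=4 G=4 C=4): longest run = 2 ✓; Tm = 2·8 + 4·8 = 48°C ✓; 3' end CTC has 2 G/C ✓ — passes.
Candidate 3 (16 nt, A=3 T=3 G=3 C=7): longest run = 3 ✓; Tm = 2·6 + 4·10 = 52°C ✓; 3' end CAC has 2 G/C ✓ — passes.
Candidate 4 (18 nt, A=2 T=6 G=6 C=4): longest run = 2 ✓; Tm = 2·8 + 4·10 = 56°C ✓; 3' end TCG has 2 G/C ✓ — passes.
Candidate 5 (16 nt, A=4 T=4 G=3 C=5): longest run = 2 ✓; Tm = 2·8 + 4·8 = 48°C ✓; 3' end AGC has 2 G/C ✓ — passes.

Candidate 2, Candidate 3, Candidate 4 and Candidate 5.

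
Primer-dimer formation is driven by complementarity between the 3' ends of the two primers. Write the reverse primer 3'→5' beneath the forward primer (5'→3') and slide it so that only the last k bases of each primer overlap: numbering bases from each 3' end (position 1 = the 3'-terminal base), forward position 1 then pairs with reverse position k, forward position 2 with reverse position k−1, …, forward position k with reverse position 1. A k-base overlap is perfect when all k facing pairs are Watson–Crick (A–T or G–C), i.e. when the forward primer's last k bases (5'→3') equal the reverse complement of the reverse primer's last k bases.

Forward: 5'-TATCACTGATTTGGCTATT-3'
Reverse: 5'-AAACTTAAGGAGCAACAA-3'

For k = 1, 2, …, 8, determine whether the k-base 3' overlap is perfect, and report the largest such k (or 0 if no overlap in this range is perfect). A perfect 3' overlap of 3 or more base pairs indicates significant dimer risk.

Longest perfect overlap: 2 complementary base pairs; below the dimer-risk threshold (threshold 3).

Last 8 bases (5'→3') — forward …TGGCTATT, reverse …AGCAACAA.
Reverse complement of the reverse primer's last 8 bases: TTGTTGCT; its first k bases are the reverse complement of the reverse primer's last k bases, so a perfect k-base overlap needs the forward primer's last k bases to equal them.
Comparing (forward last k vs required): k=1: T vs T ✓; k=2: TT vs TT ✓; k=3: ATT vs TTG ✗; k=4: TATT vs TTGT ✗; k=5: CTATT vs TTGTT ✗; k=6: GCTATT vs TTGTTG ✗; k=7: GGCTATT vs TTGTTGC ✗; k=8: TGGCTATT vs TTGTTGCT ✗.
Perfect overlaps at k = 1, 2; the largest is 2.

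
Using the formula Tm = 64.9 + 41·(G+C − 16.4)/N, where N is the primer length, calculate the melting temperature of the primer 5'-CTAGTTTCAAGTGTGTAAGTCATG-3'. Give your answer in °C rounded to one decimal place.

Base counts: A=6, T=9, G=6, C=3; G+C = 9, N = 24.
Tm = 64.9 + 41·(9 − 16.4)/24 = 64.9 + -303.40/24 = 52.3°C.

52.3°C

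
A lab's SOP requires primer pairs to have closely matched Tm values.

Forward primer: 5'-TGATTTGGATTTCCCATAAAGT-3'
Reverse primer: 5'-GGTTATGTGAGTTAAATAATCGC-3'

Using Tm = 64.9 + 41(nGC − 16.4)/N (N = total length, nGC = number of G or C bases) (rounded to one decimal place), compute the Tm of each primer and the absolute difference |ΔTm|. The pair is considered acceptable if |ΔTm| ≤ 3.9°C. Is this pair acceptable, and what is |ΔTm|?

|ΔTm| = 2.5°C; the pair is acceptable.

Forward: G+C = 7, N = 22 → Tm = 64.9 + 41·(7 − 16.4)/22 = 47.4°C.
Reverse: G+C = 8, N = 23 → Tm = 64.9 + 41·(8 − 16.4)/23 = 49.9°C.
|ΔTm| = |47.4 − 49.9| = 2.5°C, ≤ 3.9°C.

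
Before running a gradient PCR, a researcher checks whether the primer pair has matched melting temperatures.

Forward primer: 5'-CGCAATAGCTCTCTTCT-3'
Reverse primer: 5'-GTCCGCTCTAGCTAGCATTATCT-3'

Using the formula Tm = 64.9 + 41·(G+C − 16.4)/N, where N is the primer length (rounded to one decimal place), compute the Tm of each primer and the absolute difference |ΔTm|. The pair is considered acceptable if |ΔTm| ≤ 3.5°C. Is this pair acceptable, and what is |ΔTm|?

Forward: G+C = 8, N = 17 → Tm = 64.9 + 41·(8 − 16.4)/17 = 44.6°C.
Reverse: G+C = 11, N = 23 → Tm = 64.9 + 41·(11 − 16.4)/23 = 55.3°C.
|ΔTm| = |44.6 − 55.3| = 10.7°C, > 3.5°C.

|ΔTm| = 10.7°C; the pair is not acceptable.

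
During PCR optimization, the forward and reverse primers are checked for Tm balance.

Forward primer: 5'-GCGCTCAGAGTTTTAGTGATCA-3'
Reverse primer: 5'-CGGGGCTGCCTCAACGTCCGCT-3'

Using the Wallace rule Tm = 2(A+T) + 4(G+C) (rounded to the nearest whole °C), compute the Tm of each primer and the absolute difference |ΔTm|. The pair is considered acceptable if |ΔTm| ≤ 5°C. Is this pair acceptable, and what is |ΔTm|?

|ΔTm| = 12°C; the pair is not acceptable.

Forward: A=5 T=7 G=6 C=4 → Tm = 2·12 + 4·10 = 64°C.
Reverse: A=2 T=4 G=7 C=9 → Tm = 2·6 + 4·16 = 76°C.
|ΔTm| = |64 − 76| = 12°C, > 5°C.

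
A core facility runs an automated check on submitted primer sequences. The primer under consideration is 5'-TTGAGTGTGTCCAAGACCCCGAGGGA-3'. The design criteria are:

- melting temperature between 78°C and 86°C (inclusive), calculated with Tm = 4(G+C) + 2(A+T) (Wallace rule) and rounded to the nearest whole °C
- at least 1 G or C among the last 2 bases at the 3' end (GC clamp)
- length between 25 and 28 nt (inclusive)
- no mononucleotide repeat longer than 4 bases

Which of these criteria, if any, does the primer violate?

Meets all criteria.

Base counts: A=6, T=5, G=9, C=6 (length 26).
Tm: Tm = 2·11 + 4·15 = 82°C ✓
GC clamp: 3' end GA has 1 G/C ✓
length: length 26 ✓
homopolymer run: longest run = 4 ✓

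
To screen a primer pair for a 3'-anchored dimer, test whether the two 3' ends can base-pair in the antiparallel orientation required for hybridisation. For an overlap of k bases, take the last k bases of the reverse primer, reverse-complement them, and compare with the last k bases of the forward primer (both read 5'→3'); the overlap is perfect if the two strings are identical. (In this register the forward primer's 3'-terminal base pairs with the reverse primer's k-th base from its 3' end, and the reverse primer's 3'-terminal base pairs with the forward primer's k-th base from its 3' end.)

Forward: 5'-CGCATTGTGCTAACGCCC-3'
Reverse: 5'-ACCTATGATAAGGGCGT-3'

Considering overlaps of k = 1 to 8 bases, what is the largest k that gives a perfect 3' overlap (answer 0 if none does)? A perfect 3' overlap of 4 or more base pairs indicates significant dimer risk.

Longest perfect overlap: 6 complementary base pairs; significant dimer risk (threshold 4).

Last 8 bases (5'→3') — forward …TAACGCCC, reverse …AAGGGCGT.
Reverse complement of the reverse primer's last 8 bases: ACGCCCTT; its first k bases are the reverse complement of the reverse primer's last k bases, so a perfect k-base overlap needs the forward primer's last k bases to equal them.
Comparing (forward last k vs required): k=1: C vs A ✗; k=2: CC vs AC ✗; k=3: CCC vs ACG ✗; k=4: GCCC vs ACGC ✗; k=5: CGCCC vs ACGCC ✗; k=6: ACGCCC vs ACGCCC ✓; k=7: AACGCCC vs ACGCCCT ✗; k=8: TAACGCCC vs ACGCCCTT ✗.
Only k = 6 is perfect, so the longest perfect 3' overlap is 6.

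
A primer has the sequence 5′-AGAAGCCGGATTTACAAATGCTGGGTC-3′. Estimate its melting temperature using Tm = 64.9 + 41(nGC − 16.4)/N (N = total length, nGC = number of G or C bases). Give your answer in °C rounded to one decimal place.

59.7°C

Base counts: A=8, T=6, G=8, C=5; G+C = 13, N = 27.
Tm = 64.9 + 41·(13 − 16.4)/27 = 64.9 + -139.40/27 = 59.7°C.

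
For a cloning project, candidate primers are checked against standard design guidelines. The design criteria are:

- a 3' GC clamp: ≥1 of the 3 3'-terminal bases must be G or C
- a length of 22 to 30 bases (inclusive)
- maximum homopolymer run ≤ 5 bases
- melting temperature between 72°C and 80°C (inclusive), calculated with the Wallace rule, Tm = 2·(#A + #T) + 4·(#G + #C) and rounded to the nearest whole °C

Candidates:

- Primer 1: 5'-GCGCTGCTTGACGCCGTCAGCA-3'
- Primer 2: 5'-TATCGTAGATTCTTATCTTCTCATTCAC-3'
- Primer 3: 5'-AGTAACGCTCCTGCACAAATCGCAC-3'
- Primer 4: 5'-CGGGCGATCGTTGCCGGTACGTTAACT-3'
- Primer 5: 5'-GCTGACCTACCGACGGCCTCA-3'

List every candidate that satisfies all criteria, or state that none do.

Primer 1 (22 nt, A=3 T=4 G=7 C=8): 3' end GCA has 2 G/C ✓; length 22 ✓; longest run = 2 ✓; Tm = 2·7 + 4·15 = 74°C ✓ — passes.
Primer 2 (28 nt, A=6 T=13 G=2 C=7): 3' end CAC has 2 G/C ✓; length 28 ✓; longest run = 2 ✓; Tm = 2·19 + 4·9 = 74°C ✓ — passes.
Primer 3 (25 nt, A=8 T=4 G=4 C=9): 3' end CAC has 2 G/C ✓; length 25 ✓; longest run = 3 ✓; Tm = 2·12 + 4·13 = 76°C ✓ — passes.
Primer 4 (27 nt, A=4 T=7 G=9 C=7): 3' end ACT has 1 G/C ✓; length 27 ✓; longest run = 3 ✓; Tm = 2·11 + 4·16 = 86°C, outside 72–80°C ✗ — fails.
Primer 5 (21 nt, A=4 T=3 G=5 C=9): 3' end TCA has 1 G/C ✓; length 21, outside 22–30 ✗; longest run = 2 ✓; Tm = 2·7 + 4·14 = 70°C, outside 72–80°C ✗ — fails.

Primer 1, Primer 2 and Primer 3.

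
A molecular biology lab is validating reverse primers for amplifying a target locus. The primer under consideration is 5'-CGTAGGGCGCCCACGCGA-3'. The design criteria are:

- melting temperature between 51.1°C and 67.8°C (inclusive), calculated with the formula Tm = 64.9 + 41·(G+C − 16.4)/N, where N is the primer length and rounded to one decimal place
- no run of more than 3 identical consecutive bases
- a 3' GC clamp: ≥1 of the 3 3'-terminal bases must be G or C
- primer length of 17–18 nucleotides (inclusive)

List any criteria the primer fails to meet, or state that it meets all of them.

Meets all criteria.

Base counts: A=3, T=1, G=7, C=7 (length 18).
Tm: Tm = 64.9 + 41·(14 − 16.4)/18 = 59.4°C ✓
homopolymer run: longest run = 3 ✓
GC clamp: 3' end CGA has 2 G/C ✓
length: length 18 ✓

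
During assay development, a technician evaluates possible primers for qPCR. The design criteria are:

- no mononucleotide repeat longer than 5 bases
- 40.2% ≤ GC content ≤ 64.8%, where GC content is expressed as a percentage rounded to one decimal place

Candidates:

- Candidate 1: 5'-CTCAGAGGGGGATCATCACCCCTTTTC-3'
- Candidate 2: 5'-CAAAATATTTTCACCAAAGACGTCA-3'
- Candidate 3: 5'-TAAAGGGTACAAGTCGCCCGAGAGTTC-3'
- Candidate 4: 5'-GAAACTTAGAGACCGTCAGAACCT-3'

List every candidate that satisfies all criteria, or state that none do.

Candidate 1 (27 nt, A=5 T=7 G=6 C=9): longest run = 5 ✓; GC 15/27 = 55.6% ✓ — passes.
Candidate 2 (25 nt, A=11 T=6 G=2 C=6): longest run = 4 ✓; GC 8/25 = 32.0%, outside 40.2–64.8% ✗ — fails.
Candidate 3 (27 nt, A=8 T=5 G=8 C=6): longest run = 3 ✓; GC 14/27 = 51.9% ✓ — passes.
Candidate 4 (24 nt, A=9 T=4 G=5 C=6): longest run = 3 ✓; GC 11/24 = 45.8% ✓ — passes.

Candidate 1, Candidate 3 and Candidate 4.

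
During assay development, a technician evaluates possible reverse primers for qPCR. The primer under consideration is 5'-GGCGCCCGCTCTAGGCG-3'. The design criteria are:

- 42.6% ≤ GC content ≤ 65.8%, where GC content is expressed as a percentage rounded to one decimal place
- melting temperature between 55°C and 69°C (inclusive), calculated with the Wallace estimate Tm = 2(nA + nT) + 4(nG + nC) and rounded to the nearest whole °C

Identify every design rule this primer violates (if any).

Fails: GC content.

Base counts: A=1, T=2, G=7, C=7 (length 17).
GC content: GC 14/17 = 82.4%, outside 42.6–65.8% ✗
Tm: Tm = 2·3 + 4·14 = 62°C ✓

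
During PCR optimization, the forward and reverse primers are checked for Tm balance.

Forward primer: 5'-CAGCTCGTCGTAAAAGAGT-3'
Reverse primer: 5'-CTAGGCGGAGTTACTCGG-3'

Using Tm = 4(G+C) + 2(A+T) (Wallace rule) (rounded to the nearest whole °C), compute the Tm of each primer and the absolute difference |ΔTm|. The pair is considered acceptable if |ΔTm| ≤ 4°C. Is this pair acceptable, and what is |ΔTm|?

Forward: A=6 T=4 G=5 C=4 → Tm = 2·10 + 4·9 = 56°C.
Reverse: A=3 T=4 G=7 C=4 → Tm = 2·7 + 4·11 = 58°C.
|ΔTm| = |56 − 58| = 2°C, ≤ 4°C.

|ΔTm| = 2°C; the pair is acceptable.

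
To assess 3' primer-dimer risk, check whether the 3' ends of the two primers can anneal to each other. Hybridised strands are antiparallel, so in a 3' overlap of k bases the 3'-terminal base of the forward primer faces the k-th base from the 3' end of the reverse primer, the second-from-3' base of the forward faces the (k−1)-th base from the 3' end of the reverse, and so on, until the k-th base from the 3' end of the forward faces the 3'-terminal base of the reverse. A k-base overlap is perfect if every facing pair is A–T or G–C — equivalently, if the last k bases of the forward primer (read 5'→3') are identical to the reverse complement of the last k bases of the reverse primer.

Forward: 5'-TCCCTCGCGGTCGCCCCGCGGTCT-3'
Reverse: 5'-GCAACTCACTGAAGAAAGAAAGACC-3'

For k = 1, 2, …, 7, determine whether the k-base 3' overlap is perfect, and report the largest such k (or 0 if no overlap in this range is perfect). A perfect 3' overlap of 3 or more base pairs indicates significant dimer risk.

Last 7 bases (5'→3') — forward …GCGGTCT, reverse …AAAGACC.
Reverse complement of the reverse primer's last 7 bases: GGTCTTT; its first k bases are the reverse complement of the reverse primer's last k bases, so a perfect k-base overlap needs the forward primer's last k bases to equal them.
Comparing (forward last k vs required): k=1: T vs G ✗; k=2: CT vs GG ✗; k=3: TCT vs GGT ✗; k=4: GTCT vs GGTC ✗; k=5: GGTCT vs GGTCT ✓; k=6: CGGTCT vs GGTCTT ✗; k=7: GCGGTCT vs GGTCTTT ✗.
Only k = 5 is perfect, so the longest perfect 3' overlap is 5.

Longest perfect overlap: 5 complementary base pairs; significant dimer risk (threshold 3).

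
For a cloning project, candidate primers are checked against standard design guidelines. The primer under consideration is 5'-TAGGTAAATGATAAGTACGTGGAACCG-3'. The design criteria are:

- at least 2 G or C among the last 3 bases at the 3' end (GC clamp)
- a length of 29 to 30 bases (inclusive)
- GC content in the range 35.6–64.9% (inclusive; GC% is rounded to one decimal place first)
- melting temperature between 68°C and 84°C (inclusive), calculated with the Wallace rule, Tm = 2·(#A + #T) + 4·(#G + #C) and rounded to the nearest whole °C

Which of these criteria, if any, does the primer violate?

Base counts: A=10, T=6, G=8, C=3 (length 27).
GC clamp: 3' end CCG has 3 G/C ✓
length: length 27, outside 29–30 ✗
GC content: GC 11/27 = 40.7% ✓
Tm: Tm = 2·16 + 4·11 = 76°C ✓

Fails: length.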